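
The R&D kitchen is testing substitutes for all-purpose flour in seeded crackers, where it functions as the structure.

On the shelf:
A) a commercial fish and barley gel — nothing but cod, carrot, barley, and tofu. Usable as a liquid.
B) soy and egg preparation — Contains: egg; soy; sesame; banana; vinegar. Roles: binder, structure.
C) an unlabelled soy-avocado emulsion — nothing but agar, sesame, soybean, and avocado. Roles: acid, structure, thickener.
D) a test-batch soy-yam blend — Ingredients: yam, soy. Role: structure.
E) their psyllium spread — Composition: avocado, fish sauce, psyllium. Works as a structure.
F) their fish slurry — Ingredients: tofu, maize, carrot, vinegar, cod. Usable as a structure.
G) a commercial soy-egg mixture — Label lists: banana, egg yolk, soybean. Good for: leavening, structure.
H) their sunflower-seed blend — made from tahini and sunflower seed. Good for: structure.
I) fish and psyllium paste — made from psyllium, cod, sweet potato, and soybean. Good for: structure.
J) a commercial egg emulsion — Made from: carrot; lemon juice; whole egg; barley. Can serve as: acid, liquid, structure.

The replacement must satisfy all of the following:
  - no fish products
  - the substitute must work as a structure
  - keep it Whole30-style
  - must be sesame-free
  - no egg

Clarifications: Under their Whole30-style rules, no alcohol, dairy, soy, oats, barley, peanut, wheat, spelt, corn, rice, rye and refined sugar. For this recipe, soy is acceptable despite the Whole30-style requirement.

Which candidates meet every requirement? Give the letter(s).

A: not usable as a structure; has barley, so not Whole30-style (and 1 more) — no
B: has egg, so not egg-free; has sesame, so not sesame-free — no
C: has sesame, so not sesame-free — no
D: soy is permitted under the Whole30-style carve-out; nothing else excluded — OK
E: has fish sauce, so not fish-free — out
F: has maize, so not Whole30-style; has cod, so not fish-free — reject
G: has egg yolk, so not egg-free — out
H: has tahini, so not sesame-free — out
I: has cod, so not fish-free — out
J: has barley, so not Whole30-style; has whole egg, so not egg-free — no

D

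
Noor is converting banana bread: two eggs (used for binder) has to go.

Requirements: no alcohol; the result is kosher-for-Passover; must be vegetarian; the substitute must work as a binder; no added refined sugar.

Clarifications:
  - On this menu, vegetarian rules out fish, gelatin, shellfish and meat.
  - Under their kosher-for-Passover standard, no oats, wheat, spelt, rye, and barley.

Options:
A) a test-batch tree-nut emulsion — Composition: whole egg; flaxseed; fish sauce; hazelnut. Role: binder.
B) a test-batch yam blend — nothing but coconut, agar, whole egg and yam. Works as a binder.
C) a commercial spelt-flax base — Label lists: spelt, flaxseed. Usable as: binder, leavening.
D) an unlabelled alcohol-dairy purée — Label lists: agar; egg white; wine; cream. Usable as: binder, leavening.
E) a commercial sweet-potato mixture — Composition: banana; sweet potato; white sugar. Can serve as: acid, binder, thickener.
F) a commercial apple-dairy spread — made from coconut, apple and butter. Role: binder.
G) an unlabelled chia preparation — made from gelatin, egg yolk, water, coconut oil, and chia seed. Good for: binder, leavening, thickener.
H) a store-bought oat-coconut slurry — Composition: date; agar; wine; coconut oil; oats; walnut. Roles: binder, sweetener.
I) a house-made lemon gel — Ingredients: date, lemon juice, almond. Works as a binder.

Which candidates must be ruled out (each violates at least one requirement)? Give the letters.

A: has fish sauce, so not vegetarian — no
B: kosher-for-Passover, no refined sugar — valid
C: has spelt, so not kosher-for-Passover — reject
D: has wine, so not alcohol-free — no
E: has white sugar, so not no-added-sugar — reject
F: all constraints satisfied — OK
G: has gelatin, so not vegetarian — no
H: has oats, so not kosher-for-Passover; has wine, so not alcohol-free — reject
I: works as a binder, no refined sugar, no alcohol — keep

A, C, D, E, G, H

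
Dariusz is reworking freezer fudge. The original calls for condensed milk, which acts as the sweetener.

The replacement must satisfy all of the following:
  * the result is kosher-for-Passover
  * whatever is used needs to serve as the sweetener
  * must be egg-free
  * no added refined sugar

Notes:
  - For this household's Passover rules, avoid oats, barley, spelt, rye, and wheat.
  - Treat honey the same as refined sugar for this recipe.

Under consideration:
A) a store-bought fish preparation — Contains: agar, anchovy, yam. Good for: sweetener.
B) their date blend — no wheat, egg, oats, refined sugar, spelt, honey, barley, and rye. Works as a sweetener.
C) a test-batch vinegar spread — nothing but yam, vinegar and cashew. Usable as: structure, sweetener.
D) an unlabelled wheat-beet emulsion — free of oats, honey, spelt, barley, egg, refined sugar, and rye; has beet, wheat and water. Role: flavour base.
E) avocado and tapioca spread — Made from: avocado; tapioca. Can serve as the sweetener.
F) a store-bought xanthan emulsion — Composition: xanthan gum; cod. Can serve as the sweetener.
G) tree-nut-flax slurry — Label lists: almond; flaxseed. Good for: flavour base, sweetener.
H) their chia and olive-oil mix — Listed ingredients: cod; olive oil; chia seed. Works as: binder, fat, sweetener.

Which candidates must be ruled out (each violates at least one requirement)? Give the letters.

D

A: all constraints satisfied — valid
B: works as a sweetener, no-added-sugar, kosher-for-Passover — OK
C: works as a sweetener, kosher-for-Passover, no egg — keep
D: not usable as a sweetener; has wheat, so not kosher-for-Passover — no
E: every rule checks out — valid
F: no egg, kosher-for-Passover — keep
G: every rule checks out — OK
H: only cod, chia seed, and olive oil; none excluded — valid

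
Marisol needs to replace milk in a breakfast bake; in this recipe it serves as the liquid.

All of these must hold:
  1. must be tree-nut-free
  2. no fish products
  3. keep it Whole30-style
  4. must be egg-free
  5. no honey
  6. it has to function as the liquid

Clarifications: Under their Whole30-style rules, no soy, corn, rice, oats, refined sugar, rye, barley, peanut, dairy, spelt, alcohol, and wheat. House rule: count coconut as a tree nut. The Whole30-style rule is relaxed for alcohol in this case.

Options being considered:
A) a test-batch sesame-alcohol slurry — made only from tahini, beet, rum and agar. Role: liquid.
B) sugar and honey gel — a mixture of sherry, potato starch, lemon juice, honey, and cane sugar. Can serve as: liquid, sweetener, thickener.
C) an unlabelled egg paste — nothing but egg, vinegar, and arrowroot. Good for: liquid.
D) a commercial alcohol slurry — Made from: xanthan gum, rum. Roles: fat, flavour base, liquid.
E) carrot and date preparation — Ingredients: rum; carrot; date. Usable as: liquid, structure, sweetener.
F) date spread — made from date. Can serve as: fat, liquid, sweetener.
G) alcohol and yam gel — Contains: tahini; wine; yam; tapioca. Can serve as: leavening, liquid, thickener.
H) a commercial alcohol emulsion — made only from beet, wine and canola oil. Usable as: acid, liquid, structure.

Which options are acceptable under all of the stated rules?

A, D, E, F, G, H

A: alcohol is permitted under the Whole30-style carve-out; nothing else excluded — valid
B: has cane sugar, so not Whole30-style; has honey, so not honey-free — no
C: has egg, so not egg-free — no
D: alcohol is permitted under the Whole30-style carve-out; nothing else excluded — keep
E: alcohol is permitted under the Whole30-style carve-out; nothing else excluded — keep
F: works as a liquid, Whole30-style, no fish — OK
G: alcohol is permitted under the Whole30-style carve-out; nothing else excluded — valid
H: alcohol is permitted under the Whole30-style carve-out; nothing else excluded — valid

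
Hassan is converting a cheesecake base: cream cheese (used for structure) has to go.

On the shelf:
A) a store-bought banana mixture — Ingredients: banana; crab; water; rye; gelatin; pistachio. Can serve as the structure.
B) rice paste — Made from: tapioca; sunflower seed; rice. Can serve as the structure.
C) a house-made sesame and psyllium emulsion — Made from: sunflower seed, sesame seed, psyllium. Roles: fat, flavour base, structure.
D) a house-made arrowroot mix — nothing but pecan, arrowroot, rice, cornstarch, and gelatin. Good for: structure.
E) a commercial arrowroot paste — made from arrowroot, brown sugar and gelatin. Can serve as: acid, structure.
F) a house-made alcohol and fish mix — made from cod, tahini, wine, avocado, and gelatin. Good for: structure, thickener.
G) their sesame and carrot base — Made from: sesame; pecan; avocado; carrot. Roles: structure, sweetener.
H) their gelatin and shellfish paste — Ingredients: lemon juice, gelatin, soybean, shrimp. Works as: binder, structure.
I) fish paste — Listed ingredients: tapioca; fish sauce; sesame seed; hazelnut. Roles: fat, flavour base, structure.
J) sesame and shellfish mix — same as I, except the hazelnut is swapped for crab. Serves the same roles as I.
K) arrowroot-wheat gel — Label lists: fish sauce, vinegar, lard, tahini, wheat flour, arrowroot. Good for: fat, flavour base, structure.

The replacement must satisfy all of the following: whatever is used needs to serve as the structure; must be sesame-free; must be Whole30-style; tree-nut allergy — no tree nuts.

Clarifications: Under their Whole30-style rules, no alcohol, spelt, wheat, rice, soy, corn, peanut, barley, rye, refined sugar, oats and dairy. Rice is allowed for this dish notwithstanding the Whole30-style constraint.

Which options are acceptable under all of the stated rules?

B

A: has rye, so not Whole30-style; has pistachio, so not tree-nut-free — no
B: rice is permitted under the Whole30-style carve-out; nothing else excluded — OK
C: has sesame seed, so not sesame-free — out
D: has cornstarch, so not Whole30-style; has pecan, so not tree-nut-free — no
E: has brown sugar, so not Whole30-style — no
F: has wine, so not Whole30-style; has tahini, so not sesame-free — reject
G: has sesame, so not sesame-free; has pecan, so not tree-nut-free — reject
H: has soybean, so not Whole30-style — reject
I: has sesame seed, so not sesame-free; has hazelnut, so not tree-nut-free — reject
J: has sesame seed, so not sesame-free — reject
K: has wheat flour, so not Whole30-style; has tahini, so not sesame-free — no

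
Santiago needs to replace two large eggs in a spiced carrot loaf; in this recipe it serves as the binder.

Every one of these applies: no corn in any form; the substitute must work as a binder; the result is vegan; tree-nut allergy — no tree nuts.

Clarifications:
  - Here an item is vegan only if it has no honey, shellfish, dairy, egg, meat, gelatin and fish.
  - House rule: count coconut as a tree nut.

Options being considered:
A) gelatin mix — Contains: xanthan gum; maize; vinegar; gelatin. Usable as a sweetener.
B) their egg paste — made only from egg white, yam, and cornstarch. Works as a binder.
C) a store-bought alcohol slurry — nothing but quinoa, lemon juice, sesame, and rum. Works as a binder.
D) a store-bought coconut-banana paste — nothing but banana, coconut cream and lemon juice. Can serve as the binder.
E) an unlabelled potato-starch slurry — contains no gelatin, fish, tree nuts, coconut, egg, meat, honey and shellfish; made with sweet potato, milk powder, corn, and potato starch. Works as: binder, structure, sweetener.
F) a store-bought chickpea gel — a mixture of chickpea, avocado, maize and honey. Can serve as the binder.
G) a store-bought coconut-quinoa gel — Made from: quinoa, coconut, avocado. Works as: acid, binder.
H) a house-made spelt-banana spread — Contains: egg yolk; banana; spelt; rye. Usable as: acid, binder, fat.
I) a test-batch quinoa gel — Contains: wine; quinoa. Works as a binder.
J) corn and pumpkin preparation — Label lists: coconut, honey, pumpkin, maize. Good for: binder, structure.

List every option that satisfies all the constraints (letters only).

A: not usable as a binder; has gelatin, so not vegan (and 1 more) — reject
B: has egg white, so not vegan; has cornstarch, so not corn-free — no
C: works as a binder, no corn, vegan — OK
D: has coconut cream, so not tree-nut-free — out
E: has milk powder, so not vegan; has corn, so not corn-free — no
F: has honey, so not vegan; has maize, so not corn-free — reject
G: has coconut, so not tree-nut-free — out
H: has egg yolk, so not vegan — reject
I: vegan, tree-nut-free — OK
J: has honey, so not vegan; has maize, so not corn-free (and 1 more) — out

C, I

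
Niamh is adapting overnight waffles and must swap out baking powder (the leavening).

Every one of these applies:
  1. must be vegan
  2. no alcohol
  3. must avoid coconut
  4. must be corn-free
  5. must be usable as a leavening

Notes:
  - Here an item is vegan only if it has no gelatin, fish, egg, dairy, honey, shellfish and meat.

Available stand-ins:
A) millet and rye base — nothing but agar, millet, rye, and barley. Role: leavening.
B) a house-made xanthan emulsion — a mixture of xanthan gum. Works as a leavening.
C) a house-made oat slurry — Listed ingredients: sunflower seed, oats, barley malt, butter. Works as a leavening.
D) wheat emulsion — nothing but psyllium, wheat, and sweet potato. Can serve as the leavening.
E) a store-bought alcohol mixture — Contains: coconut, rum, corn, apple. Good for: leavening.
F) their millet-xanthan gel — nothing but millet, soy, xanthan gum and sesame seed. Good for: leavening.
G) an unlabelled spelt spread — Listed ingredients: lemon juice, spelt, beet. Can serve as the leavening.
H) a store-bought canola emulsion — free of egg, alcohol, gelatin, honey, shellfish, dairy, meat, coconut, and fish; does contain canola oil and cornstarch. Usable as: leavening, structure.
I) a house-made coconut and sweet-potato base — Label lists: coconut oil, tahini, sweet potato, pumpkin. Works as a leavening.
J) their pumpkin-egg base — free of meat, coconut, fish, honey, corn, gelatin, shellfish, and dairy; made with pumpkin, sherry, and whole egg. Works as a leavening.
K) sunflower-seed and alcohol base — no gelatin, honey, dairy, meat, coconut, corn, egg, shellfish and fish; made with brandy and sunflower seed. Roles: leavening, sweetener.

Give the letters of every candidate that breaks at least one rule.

A: works as a leavening, no coconut, no corn — keep
B: only xanthan gum; none excluded — valid
C: has butter, so not vegan — reject
D: only wheat, sweet potato and psyllium; none excluded — OK
E: has rum, so not alcohol-free; has corn, so not corn-free (and 1 more) — no
F: every rule checks out — OK
G: works as a leavening, vegan, no alcohol — keep
H: has cornstarch, so not corn-free — no
I: has coconut oil, so not coconut-free — reject
J: has whole egg, so not vegan; has sherry, so not alcohol-free — out
K: has brandy, so not alcohol-free — reject

C, E, H, I, J, K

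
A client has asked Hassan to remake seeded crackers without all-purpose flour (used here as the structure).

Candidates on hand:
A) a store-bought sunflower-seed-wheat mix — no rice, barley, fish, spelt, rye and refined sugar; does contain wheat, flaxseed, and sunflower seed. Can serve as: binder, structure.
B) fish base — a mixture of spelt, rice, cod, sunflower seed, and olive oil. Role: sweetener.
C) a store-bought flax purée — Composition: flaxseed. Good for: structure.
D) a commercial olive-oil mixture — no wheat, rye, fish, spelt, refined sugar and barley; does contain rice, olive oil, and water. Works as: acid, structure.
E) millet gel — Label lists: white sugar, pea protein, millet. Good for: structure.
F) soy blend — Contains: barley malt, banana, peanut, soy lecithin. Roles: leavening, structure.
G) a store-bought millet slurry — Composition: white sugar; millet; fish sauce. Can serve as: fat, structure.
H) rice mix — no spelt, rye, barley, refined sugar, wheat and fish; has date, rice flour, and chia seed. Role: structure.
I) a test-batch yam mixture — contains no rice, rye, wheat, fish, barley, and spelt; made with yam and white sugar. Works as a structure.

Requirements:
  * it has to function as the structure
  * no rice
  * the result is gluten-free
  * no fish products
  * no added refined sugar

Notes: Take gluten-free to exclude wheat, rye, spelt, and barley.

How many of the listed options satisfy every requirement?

1

A: has wheat, so not gluten-free — reject
B: not usable as a structure; has spelt, so not gluten-free (and 2 more) — no
C: works as a structure, gluten-free, no fish — keep
D: has rice, so not rice-free — no
E: has white sugar, so not no-added-sugar — reject
F: has barley malt, so not gluten-free — reject
G: has fish sauce, so not fish-free; has white sugar, so not no-added-sugar — out
H: has rice flour, so not rice-free — reject
I: has white sugar, so not no-added-sugar — reject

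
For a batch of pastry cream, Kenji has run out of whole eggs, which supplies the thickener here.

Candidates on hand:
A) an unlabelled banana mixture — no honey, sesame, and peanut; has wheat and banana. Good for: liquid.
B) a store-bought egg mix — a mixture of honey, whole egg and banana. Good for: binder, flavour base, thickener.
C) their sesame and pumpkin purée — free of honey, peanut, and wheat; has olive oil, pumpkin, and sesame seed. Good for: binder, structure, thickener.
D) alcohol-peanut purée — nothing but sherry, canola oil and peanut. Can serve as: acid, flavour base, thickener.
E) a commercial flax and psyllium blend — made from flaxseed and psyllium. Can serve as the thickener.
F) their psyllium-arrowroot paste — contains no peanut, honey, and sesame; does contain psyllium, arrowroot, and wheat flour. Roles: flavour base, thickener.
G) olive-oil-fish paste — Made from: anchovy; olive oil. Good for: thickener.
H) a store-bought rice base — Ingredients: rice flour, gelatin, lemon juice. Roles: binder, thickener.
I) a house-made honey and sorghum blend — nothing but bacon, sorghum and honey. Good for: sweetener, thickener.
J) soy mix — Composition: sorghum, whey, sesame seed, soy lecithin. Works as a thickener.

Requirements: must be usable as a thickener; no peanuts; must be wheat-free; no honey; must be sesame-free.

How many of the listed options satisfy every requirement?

A: not usable as a thickener; has wheat, so not wheat-free — no
B: has honey, so not honey-free — out
C: has sesame seed, so not sesame-free — no
D: has peanut, so not peanut-free — out
E: works as a thickener, no sesame, no peanut — keep
F: has wheat flour, so not wheat-free — no
G: only anchovy and olive oil; none excluded — valid
H: works as a thickener, no sesame, no wheat — OK
I: has honey, so not honey-free — no
J: has sesame seed, so not sesame-free — reject

3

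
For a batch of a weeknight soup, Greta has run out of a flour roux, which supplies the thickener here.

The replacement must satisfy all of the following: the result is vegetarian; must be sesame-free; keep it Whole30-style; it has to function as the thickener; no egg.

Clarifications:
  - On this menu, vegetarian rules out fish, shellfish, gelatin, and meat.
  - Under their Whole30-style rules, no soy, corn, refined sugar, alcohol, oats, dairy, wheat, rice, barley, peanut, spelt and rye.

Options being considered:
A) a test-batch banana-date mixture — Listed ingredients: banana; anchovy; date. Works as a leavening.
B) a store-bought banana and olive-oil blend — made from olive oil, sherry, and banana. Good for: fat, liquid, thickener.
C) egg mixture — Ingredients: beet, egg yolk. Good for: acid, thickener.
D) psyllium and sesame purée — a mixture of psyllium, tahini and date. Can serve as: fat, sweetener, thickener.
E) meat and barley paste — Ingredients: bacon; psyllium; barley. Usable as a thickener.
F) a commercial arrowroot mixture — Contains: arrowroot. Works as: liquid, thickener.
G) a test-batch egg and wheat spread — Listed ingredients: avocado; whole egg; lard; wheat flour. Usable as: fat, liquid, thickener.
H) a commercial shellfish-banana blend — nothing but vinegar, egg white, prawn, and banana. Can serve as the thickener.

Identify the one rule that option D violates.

sesame-free

usable as a thickener: satisfied
vegetarian: satisfied
Whole30-style: satisfied
egg-free: satisfied
sesame-free: has tahini — fails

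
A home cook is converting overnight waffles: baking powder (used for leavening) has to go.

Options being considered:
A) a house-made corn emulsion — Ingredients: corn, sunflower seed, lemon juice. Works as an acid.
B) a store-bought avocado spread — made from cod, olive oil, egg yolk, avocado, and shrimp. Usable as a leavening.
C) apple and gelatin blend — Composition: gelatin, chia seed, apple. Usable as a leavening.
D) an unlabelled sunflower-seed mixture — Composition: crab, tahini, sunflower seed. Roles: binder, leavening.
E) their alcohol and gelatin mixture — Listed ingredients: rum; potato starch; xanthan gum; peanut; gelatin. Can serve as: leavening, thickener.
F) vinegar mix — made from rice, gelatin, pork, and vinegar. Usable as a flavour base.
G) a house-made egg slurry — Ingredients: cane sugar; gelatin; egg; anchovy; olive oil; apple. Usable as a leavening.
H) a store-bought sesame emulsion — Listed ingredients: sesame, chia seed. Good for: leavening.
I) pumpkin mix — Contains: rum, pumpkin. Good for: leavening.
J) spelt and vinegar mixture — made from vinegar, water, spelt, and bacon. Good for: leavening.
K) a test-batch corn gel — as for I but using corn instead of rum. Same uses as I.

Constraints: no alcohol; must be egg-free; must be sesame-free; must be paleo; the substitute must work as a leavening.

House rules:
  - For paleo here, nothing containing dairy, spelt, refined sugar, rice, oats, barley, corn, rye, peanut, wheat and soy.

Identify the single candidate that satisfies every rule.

C

A: not usable as a leavening; has corn, so not paleo — out
B: has egg yolk, so not egg-free — no
C: no alcohol, no egg — keep
D: has tahini, so not sesame-free — reject
E: has peanut, so not paleo; has rum, so not alcohol-free — reject
F: not usable as a leavening; has rice, so not paleo — no
G: has cane sugar, so not paleo; has egg, so not egg-free — reject
H: has sesame, so not sesame-free — out
I: has rum, so not alcohol-free — out
J: has spelt, so not paleo — no
K: has corn, so not paleo — reject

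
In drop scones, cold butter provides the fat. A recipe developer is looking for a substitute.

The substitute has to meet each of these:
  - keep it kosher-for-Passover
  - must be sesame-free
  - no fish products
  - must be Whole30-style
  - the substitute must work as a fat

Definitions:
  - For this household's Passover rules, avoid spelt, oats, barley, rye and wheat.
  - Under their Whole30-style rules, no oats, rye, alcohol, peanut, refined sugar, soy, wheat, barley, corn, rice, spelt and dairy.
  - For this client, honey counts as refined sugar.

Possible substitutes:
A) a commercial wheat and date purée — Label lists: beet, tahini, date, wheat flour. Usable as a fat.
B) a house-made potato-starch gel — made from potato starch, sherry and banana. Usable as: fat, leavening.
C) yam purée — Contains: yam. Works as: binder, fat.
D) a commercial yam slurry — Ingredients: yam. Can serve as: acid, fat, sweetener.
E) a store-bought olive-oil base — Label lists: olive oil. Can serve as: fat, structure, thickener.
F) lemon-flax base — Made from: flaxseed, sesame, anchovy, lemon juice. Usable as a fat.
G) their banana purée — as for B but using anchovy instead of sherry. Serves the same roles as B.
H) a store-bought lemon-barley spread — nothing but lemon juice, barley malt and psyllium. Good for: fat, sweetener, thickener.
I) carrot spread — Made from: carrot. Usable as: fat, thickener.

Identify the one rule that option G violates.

usable as a fat: satisfied
kosher-for-Passover: satisfied
Whole30-style: satisfied
fish-free: has anchovy — fails
sesame-free: satisfied

fish-free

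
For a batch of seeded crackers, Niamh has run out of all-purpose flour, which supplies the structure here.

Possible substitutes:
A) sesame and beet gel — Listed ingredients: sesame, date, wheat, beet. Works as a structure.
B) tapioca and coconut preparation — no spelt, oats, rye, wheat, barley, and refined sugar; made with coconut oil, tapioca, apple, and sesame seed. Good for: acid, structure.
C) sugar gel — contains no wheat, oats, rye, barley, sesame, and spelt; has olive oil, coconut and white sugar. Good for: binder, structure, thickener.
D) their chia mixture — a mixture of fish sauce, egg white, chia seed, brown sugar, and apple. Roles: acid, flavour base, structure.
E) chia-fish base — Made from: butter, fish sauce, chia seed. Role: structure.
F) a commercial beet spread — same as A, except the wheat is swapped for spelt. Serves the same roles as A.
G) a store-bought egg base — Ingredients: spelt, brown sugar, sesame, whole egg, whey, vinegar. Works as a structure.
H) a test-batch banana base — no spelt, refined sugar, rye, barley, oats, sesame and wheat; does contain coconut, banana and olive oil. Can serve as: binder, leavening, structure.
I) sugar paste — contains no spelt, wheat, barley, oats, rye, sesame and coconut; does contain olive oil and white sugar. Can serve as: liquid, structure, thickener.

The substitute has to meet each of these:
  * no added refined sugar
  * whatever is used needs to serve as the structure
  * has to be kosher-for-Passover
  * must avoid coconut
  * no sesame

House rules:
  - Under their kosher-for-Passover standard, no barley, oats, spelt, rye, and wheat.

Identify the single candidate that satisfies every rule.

A: has wheat, so not kosher-for-Passover; has sesame, so not sesame-free — out
B: has sesame seed, so not sesame-free; has coconut oil, so not coconut-free — no
C: has coconut, so not coconut-free; has white sugar, so not no-added-sugar — reject
D: has brown sugar, so not no-added-sugar — reject
E: only butter, fish sauce, and chia seed; none excluded — OK
F: has spelt, so not kosher-for-Passover; has sesame, so not sesame-free — out
G: has spelt, so not kosher-for-Passover; has sesame, so not sesame-free (and 1 more) — no
H: has coconut, so not coconut-free — out
I: has white sugar, so not no-added-sugar — reject

E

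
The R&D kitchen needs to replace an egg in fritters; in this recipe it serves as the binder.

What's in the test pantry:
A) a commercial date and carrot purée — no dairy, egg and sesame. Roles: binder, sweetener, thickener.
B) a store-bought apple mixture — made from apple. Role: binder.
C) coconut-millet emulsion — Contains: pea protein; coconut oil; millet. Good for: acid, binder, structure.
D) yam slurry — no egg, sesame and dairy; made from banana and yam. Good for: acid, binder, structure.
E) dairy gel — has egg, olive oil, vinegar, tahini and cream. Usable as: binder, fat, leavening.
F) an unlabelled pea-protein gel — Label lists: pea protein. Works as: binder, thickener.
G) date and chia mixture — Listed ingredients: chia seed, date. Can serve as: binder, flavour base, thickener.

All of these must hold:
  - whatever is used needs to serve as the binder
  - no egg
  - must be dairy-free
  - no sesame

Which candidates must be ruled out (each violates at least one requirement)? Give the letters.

A: every rule checks out — valid
B: no dairy, no sesame — valid
C: every rule checks out — valid
D: nothing on the exclusion list — valid
E: has tahini, so not sesame-free; has egg, so not egg-free (and 1 more) — reject
F: works as a binder, no egg, no dairy — keep
G: no egg, no sesame — keep

E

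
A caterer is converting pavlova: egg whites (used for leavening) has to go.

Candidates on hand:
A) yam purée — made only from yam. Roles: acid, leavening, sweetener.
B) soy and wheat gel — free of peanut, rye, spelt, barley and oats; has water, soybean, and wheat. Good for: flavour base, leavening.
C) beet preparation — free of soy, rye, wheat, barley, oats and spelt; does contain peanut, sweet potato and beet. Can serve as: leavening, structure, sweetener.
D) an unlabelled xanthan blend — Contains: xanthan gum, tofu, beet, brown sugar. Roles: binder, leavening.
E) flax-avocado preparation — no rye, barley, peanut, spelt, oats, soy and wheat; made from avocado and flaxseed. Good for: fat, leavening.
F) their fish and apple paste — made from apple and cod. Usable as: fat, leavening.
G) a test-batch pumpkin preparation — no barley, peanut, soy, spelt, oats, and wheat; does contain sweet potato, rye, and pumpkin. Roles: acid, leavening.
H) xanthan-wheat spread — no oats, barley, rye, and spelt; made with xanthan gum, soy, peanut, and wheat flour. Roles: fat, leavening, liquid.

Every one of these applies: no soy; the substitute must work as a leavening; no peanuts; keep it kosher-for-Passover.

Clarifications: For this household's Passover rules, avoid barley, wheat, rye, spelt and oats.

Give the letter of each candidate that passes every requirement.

A: works as a leavening, kosher-for-Passover, no soy — valid
B: has wheat, so not kosher-for-Passover; has soybean, so not soy-free — no
C: has peanut, so not peanut-free — no
D: has tofu, so not soy-free — out
E: nothing on the exclusion list — keep
F: all constraints satisfied — valid
G: has rye, so not kosher-for-Passover — no
H: has wheat flour, so not kosher-for-Passover; has peanut, so not peanut-free (and 1 more) — no

A, E, F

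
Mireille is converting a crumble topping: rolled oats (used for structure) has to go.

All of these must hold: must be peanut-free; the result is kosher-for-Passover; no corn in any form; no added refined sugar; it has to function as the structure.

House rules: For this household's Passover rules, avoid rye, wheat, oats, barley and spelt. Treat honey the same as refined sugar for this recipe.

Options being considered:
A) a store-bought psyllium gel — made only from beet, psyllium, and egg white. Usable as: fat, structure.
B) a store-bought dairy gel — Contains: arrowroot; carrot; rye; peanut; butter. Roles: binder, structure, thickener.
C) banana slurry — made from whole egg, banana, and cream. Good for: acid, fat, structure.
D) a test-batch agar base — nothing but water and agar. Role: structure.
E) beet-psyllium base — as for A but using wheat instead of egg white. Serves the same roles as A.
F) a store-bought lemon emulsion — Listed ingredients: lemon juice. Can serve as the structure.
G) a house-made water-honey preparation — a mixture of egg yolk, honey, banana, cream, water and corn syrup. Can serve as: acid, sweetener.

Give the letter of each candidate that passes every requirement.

A: only egg white, psyllium, and beet; none excluded — keep
B: has rye, so not kosher-for-Passover; has peanut, so not peanut-free — no
C: works as a structure, no peanut, no corn — OK
D: works as a structure, no-added-sugar, no corn — keep
E: has wheat, so not kosher-for-Passover — out
F: all constraints satisfied — valid
G: not usable as a structure; has honey, so not no-added-sugar (and 1 more) — out

A, C, D, F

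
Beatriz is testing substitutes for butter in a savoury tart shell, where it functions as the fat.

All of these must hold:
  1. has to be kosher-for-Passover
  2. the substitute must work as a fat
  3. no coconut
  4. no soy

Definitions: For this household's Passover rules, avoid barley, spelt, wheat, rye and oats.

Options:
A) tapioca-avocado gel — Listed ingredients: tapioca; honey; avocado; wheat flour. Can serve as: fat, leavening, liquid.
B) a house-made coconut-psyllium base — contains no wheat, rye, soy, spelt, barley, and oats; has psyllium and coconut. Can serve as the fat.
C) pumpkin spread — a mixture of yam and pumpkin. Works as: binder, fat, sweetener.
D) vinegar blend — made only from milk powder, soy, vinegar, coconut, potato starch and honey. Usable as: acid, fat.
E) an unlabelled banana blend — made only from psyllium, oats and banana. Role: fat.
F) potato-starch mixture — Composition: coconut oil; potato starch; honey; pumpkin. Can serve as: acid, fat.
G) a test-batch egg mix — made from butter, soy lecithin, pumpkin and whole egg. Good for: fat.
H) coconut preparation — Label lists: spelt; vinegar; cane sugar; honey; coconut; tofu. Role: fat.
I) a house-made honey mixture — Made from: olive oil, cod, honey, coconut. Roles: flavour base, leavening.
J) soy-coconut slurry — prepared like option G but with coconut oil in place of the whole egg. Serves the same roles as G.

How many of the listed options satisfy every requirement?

A: has wheat flour, so not kosher-for-Passover — out
B: has coconut, so not coconut-free — no
C: works as a fat, no soy, no coconut — keep
D: has coconut, so not coconut-free; has soy, so not soy-free — reject
E: has oats, so not kosher-for-Passover — out
F: has coconut oil, so not coconut-free — no
G: has soy lecithin, so not soy-free — no
H: has spelt, so not kosher-for-Passover; has coconut, so not coconut-free (and 1 more) — out
I: not usable as a fat; has coconut, so not coconut-free — no
J: has coconut oil, so not coconut-free; has soy lecithin, so not soy-free — out

1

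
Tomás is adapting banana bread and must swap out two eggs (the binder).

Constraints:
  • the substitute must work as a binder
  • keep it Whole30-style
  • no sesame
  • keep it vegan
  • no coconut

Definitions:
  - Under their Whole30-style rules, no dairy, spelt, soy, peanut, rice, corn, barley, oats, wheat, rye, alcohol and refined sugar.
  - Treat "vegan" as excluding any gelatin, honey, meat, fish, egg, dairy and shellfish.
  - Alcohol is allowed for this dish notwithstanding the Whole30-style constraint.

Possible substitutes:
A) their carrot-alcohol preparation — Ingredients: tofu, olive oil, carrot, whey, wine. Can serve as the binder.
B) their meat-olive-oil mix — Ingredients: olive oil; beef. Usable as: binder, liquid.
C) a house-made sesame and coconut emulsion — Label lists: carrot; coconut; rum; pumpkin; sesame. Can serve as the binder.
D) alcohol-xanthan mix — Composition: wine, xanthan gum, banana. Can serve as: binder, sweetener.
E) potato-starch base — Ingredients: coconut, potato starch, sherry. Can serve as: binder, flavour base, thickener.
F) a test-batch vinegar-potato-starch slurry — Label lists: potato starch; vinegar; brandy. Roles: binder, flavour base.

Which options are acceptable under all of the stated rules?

A: has whey, so not Whole30-style; has whey, so not vegan — no
B: has beef, so not vegan — out
C: has sesame, so not sesame-free; has coconut, so not coconut-free — no
D: alcohol is permitted under the Whole30-style carve-out; nothing else excluded — valid
E: has coconut, so not coconut-free — reject
F: alcohol is permitted under the Whole30-style carve-out; nothing else excluded — valid

D, F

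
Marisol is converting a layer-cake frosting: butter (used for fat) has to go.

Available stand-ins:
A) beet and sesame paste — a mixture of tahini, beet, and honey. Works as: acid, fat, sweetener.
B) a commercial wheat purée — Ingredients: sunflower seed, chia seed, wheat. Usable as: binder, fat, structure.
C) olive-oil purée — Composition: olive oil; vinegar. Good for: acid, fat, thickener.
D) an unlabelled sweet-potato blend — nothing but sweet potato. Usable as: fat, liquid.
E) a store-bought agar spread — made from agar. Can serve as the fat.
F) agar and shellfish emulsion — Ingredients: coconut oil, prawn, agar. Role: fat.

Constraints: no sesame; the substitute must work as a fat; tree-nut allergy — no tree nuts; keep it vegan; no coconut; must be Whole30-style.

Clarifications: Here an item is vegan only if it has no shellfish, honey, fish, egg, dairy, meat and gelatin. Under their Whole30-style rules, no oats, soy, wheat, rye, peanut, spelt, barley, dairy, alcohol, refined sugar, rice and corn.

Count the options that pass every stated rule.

A: has honey, so not vegan; has tahini, so not sesame-free — reject
B: has wheat, so not Whole30-style — no
C: works as a fat, Whole30-style, vegan — valid
D: only sweet potato; none excluded — OK
E: only agar; none excluded — keep
F: has prawn, so not vegan; has coconut oil, so not coconut-free — out

3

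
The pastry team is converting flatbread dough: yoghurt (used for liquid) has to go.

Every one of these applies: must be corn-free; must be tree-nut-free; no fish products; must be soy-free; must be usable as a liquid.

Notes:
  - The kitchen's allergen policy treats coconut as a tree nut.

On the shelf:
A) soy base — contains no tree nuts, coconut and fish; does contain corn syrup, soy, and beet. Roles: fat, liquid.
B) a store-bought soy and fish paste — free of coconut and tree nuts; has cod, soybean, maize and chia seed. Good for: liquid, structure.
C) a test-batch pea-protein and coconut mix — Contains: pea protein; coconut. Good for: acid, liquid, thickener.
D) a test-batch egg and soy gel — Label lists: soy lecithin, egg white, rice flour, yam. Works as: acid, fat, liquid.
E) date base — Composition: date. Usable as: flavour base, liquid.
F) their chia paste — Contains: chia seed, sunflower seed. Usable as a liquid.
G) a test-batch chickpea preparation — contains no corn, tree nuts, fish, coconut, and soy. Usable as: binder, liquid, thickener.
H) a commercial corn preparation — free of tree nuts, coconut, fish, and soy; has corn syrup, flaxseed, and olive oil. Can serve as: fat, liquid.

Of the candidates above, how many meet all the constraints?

3

A: has corn syrup, so not corn-free; has soy, so not soy-free — no
B: has maize, so not corn-free; has cod, so not fish-free (and 1 more) — no
C: has coconut, so not tree-nut-free — no
D: has soy lecithin, so not soy-free — reject
E: only date; none excluded — keep
F: only sunflower seed and chia seed; none excluded — keep
G: all constraints satisfied — valid
H: has corn syrup, so not corn-free — out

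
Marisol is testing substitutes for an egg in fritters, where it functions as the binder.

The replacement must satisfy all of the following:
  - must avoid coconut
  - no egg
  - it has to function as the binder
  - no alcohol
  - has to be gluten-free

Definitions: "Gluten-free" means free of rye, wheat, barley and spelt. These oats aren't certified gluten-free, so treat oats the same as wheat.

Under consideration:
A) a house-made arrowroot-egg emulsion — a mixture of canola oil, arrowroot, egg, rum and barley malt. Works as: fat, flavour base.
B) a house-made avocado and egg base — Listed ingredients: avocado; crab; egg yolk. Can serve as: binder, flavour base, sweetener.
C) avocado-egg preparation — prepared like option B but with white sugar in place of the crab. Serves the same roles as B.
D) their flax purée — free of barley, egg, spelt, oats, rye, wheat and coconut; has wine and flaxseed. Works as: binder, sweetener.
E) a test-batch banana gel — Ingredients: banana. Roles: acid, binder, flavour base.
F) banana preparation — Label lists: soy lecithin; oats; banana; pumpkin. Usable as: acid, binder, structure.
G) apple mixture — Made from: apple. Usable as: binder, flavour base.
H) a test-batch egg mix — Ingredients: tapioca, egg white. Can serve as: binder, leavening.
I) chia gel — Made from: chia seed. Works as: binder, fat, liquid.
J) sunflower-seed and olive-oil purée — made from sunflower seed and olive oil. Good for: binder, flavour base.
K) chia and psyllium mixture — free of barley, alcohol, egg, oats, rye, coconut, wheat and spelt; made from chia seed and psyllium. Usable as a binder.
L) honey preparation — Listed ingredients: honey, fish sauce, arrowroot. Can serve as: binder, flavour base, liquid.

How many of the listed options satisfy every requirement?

A: not usable as a binder; has barley malt, so not gluten-free (and 2 more) — out
B: has egg yolk, so not egg-free — out
C: has egg yolk, so not egg-free — reject
D: has wine, so not alcohol-free — no
E: only banana; none excluded — keep
F: has oats, so not gluten-free — out
G: works as a binder, gluten-free, no coconut — OK
H: has egg white, so not egg-free — no
I: nothing on the exclusion list — OK
J: only sunflower seed and olive oil; none excluded — OK
K: works as a binder, no alcohol, no egg — keep
L: works as a binder, no egg, gluten-free — OK

6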